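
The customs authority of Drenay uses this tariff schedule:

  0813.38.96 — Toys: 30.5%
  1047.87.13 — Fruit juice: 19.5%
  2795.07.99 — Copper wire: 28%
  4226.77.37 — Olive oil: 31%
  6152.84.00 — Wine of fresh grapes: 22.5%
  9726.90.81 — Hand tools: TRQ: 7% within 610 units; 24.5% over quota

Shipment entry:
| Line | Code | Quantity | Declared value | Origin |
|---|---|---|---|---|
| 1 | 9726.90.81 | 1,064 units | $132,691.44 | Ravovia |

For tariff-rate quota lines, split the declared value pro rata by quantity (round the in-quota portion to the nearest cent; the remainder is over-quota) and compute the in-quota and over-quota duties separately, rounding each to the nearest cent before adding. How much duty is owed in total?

$19,196.61

Line 1 (9726.90.81, Ravovia, 1,064 units, $132,691.44):
Code 9726.90.81 is under a tariff-rate quota (threshold 610 units). In-quota: 610 units at 7%; over-quota: 454 units at 24.5%.
Pro-rata value split: in-quota = $132,691.44 × 610/1,064 = $76,073.10; over-quota = $132,691.44 − $76,073.10 = $56,618.34.
In-quota duty = $76,073.10 × 7% = $5,325.12. Over-quota duty = $56,618.34 × 24.5% = $13,871.49.
Line duty = $5,325.12 + $13,871.49 = $19,196.61.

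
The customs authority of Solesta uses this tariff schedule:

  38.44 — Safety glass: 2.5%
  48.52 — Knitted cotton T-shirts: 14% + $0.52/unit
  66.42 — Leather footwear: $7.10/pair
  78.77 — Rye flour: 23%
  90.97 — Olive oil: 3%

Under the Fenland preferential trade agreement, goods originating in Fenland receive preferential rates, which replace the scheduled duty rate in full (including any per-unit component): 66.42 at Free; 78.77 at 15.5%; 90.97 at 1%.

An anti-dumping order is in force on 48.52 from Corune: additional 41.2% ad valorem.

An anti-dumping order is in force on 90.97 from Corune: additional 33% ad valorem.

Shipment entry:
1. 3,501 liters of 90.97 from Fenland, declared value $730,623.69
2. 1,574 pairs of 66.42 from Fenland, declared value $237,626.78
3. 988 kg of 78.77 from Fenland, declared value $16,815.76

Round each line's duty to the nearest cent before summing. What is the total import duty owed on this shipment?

Line 1 (90.97, Fenland, 3,501 liters, $730,623.69):
Base rate for 90.97 is 3%.
Origin Fenland qualifies under the Solesta–Fenland agreement and 90.97 is covered: preferential rate 1% applies instead.
The additional-duty order on 90.97 targets Corune, not Fenland; it does not apply.
Duty = $730,623.69 × 1% = $7,306.24.
Line 2 (66.42, Fenland, 1,574 pairs, $237,626.78):
Base rate for 66.42 is $7.10/pair.
Origin Fenland qualifies under the Solesta–Fenland agreement and 66.42 is covered: preferential rate Free applies instead.
Duty = $237,626.78 × 0% = $0.00.
Line 3 (78.77, Fenland, 988 kg, $16,815.76):
Base rate for 78.77 is 23%.
Origin Fenland qualifies under the Solesta–Fenland agreement and 78.77 is covered: preferential rate 15.5% applies instead.
Duty = $16,815.76 × 15.5% = $2,606.44.
Total = $7,306.24 + $0.00 + $2,606.44 = $9,912.68.

$9,912.68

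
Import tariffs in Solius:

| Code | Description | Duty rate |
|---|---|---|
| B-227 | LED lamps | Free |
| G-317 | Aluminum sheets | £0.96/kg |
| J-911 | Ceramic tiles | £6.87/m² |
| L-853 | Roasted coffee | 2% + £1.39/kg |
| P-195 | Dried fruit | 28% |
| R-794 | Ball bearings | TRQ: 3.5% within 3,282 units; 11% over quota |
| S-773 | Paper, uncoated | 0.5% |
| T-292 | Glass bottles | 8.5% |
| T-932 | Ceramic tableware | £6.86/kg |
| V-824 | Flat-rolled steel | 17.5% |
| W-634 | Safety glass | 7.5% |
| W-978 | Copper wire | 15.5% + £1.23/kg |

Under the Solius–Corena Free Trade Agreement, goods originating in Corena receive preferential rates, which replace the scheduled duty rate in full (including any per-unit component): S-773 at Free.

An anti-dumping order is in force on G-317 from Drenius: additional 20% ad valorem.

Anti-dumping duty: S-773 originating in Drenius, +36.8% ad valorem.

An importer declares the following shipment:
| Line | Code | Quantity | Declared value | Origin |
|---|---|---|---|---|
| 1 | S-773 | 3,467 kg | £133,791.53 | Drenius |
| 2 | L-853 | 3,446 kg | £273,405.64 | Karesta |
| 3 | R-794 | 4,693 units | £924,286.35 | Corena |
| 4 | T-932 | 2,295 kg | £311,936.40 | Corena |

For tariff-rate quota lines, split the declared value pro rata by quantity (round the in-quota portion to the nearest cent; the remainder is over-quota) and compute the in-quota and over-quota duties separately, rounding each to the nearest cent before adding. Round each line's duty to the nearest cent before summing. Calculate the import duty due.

£129,098.25

Line 1 (S-773, Drenius, 3,467 kg, £133,791.53):
Base rate for S-773 is 0.5%.
S-773 has an FTA preferential rate, but origin Drenius is not Corena; base rate stands.
Additional duty on S-773 from Drenius: +36.8%. Applied ad valorem rate: 0.5% + 36.8% = 37.3%.
Duty = £133,791.53 × 37.3% = £49,904.24.
Line 2 (L-853, Karesta, 3,446 kg, £273,405.64):
Base rate for L-853 is 2% + £1.39/kg.
Duty = £273,405.64 × 2% + 3,446 × £1.39 = £10,258.05.
Line 3 (R-794, Corena, 4,693 units, £924,286.35):
Code R-794 is under a tariff-rate quota (threshold 3,282 units). In-quota: 3,282 units at 3.5%; over-quota: 1,411 units at 11%.
Pro-rata value split: in-quota = £924,286.35 × 3,282/4,693 = £646,389.90; over-quota = £924,286.35 − £646,389.90 = £277,896.45.
In-quota duty = £646,389.90 × 3.5% = £22,623.65. Over-quota duty = £277,896.45 × 11% = £30,568.61.
Line duty = £22,623.65 + £30,568.61 = £53,192.26.
Line 4 (T-932, Corena, 2,295 kg, £311,936.40):
Base rate for T-932 is £6.86/kg.
Origin Corena is the FTA partner but T-932 is not on the preference list; base rate stands.
Duty = 2,295 × £6.86 = £15,743.70.
Total = £49,904.24 + £10,258.05 + £53,192.26 + £15,743.70 = £129,098.25.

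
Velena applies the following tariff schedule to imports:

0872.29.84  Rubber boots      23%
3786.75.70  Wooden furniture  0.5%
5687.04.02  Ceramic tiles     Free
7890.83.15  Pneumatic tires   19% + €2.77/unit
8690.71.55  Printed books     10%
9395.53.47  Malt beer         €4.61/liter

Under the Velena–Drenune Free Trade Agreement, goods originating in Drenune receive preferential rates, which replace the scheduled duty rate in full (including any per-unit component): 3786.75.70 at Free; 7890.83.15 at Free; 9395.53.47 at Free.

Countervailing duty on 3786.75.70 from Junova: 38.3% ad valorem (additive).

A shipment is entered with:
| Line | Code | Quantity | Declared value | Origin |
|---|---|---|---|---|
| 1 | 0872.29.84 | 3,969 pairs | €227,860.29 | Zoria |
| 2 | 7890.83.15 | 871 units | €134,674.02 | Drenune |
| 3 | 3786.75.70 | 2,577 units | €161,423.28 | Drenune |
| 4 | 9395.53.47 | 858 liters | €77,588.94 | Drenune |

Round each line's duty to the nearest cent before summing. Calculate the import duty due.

€52,407.87

Line 1 (0872.29.84, Zoria, 3,969 pairs, €227,860.29):
Base rate for 0872.29.84 is 23%.
Duty = €227,860.29 × 23% = €52,407.87.
Line 2 (7890.83.15, Drenune, 871 units, €134,674.02):
Base rate for 7890.83.15 is 19% + €2.77/unit.
Origin Drenune qualifies under the Velena–Drenune agreement and 7890.83.15 is covered: preferential rate Free applies instead.
Duty = €134,674.02 × 0% = €0.00.
Line 3 (3786.75.70, Drenune, 2,577 units, €161,423.28):
Base rate for 3786.75.70 is 0.5%.
Origin Drenune qualifies under the Velena–Drenune agreement and 3786.75.70 is covered: preferential rate Free applies instead.
The additional-duty order on 3786.75.70 targets Junova, not Drenune; it does not apply.
Duty = €161,423.28 × 0% = €0.00.
Line 4 (9395.53.47, Drenune, 858 liters, €77,588.94):
Base rate for 9395.53.47 is €4.61/liter.
Origin Drenune qualifies under the Velena–Drenune agreement and 9395.53.47 is covered: preferential rate Free applies instead.
Duty = €77,588.94 × 0% = €0.00.
Total = €52,407.87 + €0.00 + €0.00 + €0.00 = €52,407.87.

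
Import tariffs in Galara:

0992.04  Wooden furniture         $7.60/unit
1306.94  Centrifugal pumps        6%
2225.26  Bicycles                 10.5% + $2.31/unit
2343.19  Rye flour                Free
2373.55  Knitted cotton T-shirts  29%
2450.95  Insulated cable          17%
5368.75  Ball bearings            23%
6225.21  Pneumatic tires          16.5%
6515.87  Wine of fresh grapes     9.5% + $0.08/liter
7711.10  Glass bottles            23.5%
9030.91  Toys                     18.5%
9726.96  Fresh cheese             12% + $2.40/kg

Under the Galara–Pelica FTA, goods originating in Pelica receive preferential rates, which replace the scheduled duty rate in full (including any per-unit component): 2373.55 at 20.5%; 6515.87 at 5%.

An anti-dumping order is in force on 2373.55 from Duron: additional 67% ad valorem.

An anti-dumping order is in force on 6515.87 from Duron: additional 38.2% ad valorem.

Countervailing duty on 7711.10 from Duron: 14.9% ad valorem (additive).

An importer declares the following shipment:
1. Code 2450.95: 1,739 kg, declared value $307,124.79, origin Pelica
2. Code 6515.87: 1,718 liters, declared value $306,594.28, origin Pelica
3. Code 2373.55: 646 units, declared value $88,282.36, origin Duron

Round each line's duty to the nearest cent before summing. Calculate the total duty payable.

Line 1 (2450.95, Pelica, 1,739 kg, $307,124.79):
Base rate for 2450.95 is 17%.
Origin Pelica is the FTA partner but 2450.95 is not on the preference list; base rate stands.
Duty = $307,124.79 × 17% = $52,211.21.
Line 2 (6515.87, Pelica, 1,718 liters, $306,594.28):
Base rate for 6515.87 is 9.5% + $0.08/liter.
Origin Pelica qualifies under the Galara–Pelica agreement and 6515.87 is covered: preferential rate 5% applies instead.
The additional-duty order on 6515.87 targets Duron, not Pelica; it does not apply.
Duty = $306,594.28 × 5% = $15,329.71.
Line 3 (2373.55, Duron, 646 units, $88,282.36):
Base rate for 2373.55 is 29%.
2373.55 has an FTA preferential rate, but origin Duron is not Pelica; base rate stands.
Additional duty on 2373.55 from Duron: +67%. Applied ad valorem rate: 29% + 67% = 96%.
Duty = $88,282.36 × 96% = $84,751.07.
Total = $52,211.21 + $15,329.71 + $84,751.07 = $152,291.99.

$152,291.99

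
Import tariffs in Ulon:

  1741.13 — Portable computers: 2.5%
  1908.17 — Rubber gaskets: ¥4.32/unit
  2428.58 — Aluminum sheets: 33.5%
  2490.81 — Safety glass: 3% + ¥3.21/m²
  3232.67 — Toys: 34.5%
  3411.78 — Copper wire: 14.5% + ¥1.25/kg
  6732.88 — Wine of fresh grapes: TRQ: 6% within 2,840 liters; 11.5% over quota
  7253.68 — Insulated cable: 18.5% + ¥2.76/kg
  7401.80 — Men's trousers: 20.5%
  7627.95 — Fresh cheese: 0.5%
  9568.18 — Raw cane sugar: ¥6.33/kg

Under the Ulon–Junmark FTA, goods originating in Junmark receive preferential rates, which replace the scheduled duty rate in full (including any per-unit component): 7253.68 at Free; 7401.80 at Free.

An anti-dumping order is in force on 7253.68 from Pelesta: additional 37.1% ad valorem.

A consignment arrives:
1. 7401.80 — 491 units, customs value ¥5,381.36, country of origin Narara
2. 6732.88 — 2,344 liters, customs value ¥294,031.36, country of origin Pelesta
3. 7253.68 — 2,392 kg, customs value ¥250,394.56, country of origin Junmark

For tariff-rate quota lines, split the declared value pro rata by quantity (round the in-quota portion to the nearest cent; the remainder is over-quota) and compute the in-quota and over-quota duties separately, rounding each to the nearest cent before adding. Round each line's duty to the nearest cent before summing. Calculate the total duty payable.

Line 1 (7401.80, Narara, 491 units, ¥5,381.36):
Base rate for 7401.80 is 20.5%.
7401.80 has an FTA preferential rate, but origin Narara is not Junmark; base rate stands.
Duty = ¥5,381.36 × 20.5% = ¥1,103.18.
Line 2 (6732.88, Pelesta, 2,344 liters, ¥294,031.36):
Code 6732.88 is under a tariff-rate quota (threshold 2,840 liters). Quantity 2,344 liters is within the quota, so the in-quota rate 6% applies to the full value.
Duty = ¥294,031.36 × 6% = ¥17,641.88.
Line 3 (7253.68, Junmark, 2,392 kg, ¥250,394.56):
Base rate for 7253.68 is 18.5% + ¥2.76/kg.
Origin Junmark qualifies under the Ulon–Junmark agreement and 7253.68 is covered: preferential rate Free applies instead.
The additional-duty order on 7253.68 targets Pelesta, not Junmark; it does not apply.
Duty = ¥250,394.56 × 0% = ¥0.00.
Total = ¥1,103.18 + ¥17,641.88 + ¥0.00 = ¥18,745.06.

¥18,745.06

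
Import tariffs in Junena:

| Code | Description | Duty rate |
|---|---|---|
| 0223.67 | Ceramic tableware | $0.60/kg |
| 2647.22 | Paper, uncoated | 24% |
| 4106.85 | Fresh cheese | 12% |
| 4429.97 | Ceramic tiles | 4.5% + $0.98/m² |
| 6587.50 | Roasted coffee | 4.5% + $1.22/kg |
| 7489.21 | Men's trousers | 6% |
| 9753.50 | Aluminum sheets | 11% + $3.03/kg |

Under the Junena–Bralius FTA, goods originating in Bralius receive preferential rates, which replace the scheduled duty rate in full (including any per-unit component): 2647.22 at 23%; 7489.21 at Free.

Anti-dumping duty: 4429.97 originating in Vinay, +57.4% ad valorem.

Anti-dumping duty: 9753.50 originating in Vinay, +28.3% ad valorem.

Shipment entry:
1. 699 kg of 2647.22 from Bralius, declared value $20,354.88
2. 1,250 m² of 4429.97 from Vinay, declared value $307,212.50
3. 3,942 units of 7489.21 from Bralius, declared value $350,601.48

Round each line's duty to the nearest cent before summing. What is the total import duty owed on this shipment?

Line 1 (2647.22, Bralius, 699 kg, $20,354.88):
Base rate for 2647.22 is 24%.
Origin Bralius qualifies under the Junena–Bralius agreement and 2647.22 is covered: preferential rate 23% applies instead.
Duty = $20,354.88 × 23% = $4,681.62.
Line 2 (4429.97, Vinay, 1,250 m², $307,212.50):
Base rate for 4429.97 is 4.5% + $0.98/m².
Additional duty on 4429.97 from Vinay: +57.4%. Applied ad valorem rate: 4.5% + 57.4% = 61.9%.
Duty = $307,212.50 × 61.9% + 1,250 × $0.98 = $191,389.54.
Line 3 (7489.21, Bralius, 3,942 units, $350,601.48):
Base rate for 7489.21 is 6%.
Origin Bralius qualifies under the Junena–Bralius agreement and 7489.21 is covered: preferential rate Free applies instead.
Duty = $350,601.48 × 0% = $0.00.
Total = $4,681.62 + $191,389.54 + $0.00 = $196,071.16.

$196,071.16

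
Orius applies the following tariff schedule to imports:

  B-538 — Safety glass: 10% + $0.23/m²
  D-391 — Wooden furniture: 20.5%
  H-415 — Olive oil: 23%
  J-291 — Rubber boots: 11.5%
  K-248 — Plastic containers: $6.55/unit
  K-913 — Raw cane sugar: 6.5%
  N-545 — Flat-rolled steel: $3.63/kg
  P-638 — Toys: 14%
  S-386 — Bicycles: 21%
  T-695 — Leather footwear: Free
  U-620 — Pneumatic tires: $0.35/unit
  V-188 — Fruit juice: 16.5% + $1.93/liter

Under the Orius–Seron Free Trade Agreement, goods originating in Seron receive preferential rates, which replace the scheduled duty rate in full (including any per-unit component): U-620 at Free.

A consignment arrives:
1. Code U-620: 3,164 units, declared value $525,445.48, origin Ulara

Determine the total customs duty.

$1,107.40

Line 1 (U-620, Ulara, 3,164 units, $525,445.48):
Base rate for U-620 is $0.35/unit.
U-620 has an FTA preferential rate, but origin Ulara is not Seron; base rate stands.
Duty = 3,164 × $0.35 = $1,107.40.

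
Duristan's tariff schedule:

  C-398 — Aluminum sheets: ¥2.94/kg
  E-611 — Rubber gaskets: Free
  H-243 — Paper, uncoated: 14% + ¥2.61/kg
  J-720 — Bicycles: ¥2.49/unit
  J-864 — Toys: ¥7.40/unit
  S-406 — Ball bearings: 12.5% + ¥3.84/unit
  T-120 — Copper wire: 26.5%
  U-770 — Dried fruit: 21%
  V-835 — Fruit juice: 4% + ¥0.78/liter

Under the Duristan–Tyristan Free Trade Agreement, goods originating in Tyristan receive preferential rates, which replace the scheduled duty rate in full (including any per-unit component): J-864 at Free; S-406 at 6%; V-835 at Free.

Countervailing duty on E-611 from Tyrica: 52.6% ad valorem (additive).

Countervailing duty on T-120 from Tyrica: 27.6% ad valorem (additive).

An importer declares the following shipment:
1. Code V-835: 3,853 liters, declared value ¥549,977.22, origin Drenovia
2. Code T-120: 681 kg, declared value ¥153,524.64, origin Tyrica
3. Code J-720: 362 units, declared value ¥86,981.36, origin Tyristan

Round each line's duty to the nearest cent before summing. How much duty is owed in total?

Line 1 (V-835, Drenovia, 3,853 liters, ¥549,977.22):
Base rate for V-835 is 4% + ¥0.78/liter.
V-835 has an FTA preferential rate, but origin Drenovia is not Tyristan; base rate stands.
Duty = ¥549,977.22 × 4% + 3,853 × ¥0.78 = ¥25,004.43.
Line 2 (T-120, Tyrica, 681 kg, ¥153,524.64):
Base rate for T-120 is 26.5%.
Additional duty on T-120 from Tyrica: +27.6%. Applied ad valorem rate: 26.5% + 27.6% = 54.1%.
Duty = ¥153,524.64 × 54.1% = ¥83,056.83.
Line 3 (J-720, Tyristan, 362 units, ¥86,981.36):
Base rate for J-720 is ¥2.49/unit.
Origin Tyristan is the FTA partner but J-720 is not on the preference list; base rate stands.
Duty = 362 × ¥2.49 = ¥901.38.
Total = ¥25,004.43 + ¥83,056.83 + ¥901.38 = ¥108,962.64.

¥108,962.64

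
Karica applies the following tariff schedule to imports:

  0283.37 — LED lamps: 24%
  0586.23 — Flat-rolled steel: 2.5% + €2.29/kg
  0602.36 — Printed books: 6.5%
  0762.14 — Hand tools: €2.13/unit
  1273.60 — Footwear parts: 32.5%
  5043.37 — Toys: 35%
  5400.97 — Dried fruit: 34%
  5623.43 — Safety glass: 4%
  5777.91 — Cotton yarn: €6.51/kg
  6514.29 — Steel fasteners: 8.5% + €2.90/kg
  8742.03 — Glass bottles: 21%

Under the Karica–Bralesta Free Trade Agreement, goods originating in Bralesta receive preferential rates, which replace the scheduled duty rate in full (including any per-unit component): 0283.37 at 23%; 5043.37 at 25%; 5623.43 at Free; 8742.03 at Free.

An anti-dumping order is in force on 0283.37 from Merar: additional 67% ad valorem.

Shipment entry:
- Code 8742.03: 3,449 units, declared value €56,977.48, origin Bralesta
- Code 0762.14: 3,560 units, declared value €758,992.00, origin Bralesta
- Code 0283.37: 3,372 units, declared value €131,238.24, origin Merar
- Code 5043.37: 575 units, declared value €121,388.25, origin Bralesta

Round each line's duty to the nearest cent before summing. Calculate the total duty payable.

Line 1 (8742.03, Bralesta, 3,449 units, €56,977.48):
Base rate for 8742.03 is 21%.
Origin Bralesta qualifies under the Karica–Bralesta agreement and 8742.03 is covered: preferential rate Free applies instead.
Duty = €56,977.48 × 0% = €0.00.
Line 2 (0762.14, Bralesta, 3,560 units, €758,992.00):
Base rate for 0762.14 is €2.13/unit.
Origin Bralesta is the FTA partner but 0762.14 is not on the preference list; base rate stands.
Duty = 3,560 × €2.13 = €7,582.80.
Line 3 (0283.37, Merar, 3,372 units, €131,238.24):
Base rate for 0283.37 is 24%.
0283.37 has an FTA preferential rate, but origin Merar is not Bralesta; base rate stands.
Additional duty on 0283.37 from Merar: +67%. Applied ad valorem rate: 24% + 67% = 91%.
Duty = €131,238.24 × 91% = €119,426.80.
Line 4 (5043.37, Bralesta, 575 units, €121,388.25):
Base rate for 5043.37 is 35%.
Origin Bralesta qualifies under the Karica–Bralesta agreement and 5043.37 is covered: preferential rate 25% applies instead.
Duty = €121,388.25 × 25% = €30,347.06.
Total = €0.00 + €7,582.80 + €119,426.80 + €30,347.06 = €157,356.66.

€157,356.66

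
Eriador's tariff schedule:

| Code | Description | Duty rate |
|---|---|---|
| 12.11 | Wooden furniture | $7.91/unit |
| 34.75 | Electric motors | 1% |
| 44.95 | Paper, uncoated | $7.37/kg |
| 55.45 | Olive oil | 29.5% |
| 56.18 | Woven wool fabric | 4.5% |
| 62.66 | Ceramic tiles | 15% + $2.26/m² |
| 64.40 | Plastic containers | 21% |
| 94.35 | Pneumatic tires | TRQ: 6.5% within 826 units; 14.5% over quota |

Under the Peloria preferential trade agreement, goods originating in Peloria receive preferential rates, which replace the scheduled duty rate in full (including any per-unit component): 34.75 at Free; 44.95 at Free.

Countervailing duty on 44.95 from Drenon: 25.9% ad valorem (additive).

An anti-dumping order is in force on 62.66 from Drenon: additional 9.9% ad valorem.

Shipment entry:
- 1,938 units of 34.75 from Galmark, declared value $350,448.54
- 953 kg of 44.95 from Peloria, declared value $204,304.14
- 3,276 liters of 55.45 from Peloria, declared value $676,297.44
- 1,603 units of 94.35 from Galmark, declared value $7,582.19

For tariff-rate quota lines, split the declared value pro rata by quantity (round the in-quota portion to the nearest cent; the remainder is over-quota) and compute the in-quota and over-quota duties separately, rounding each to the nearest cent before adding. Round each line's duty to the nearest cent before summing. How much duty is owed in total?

Line 1 (34.75, Galmark, 1,938 units, $350,448.54):
Base rate for 34.75 is 1%.
34.75 has an FTA preferential rate, but origin Galmark is not Peloria; base rate stands.
Duty = $350,448.54 × 1% = $3,504.49.
Line 2 (44.95, Peloria, 953 kg, $204,304.14):
Base rate for 44.95 is $7.37/kg.
Origin Peloria qualifies under the Eriador–Peloria agreement and 44.95 is covered: preferential rate Free applies instead.
The additional-duty order on 44.95 targets Drenon, not Peloria; it does not apply.
Duty = $204,304.14 × 0% = $0.00.
Line 3 (55.45, Peloria, 3,276 liters, $676,297.44):
Base rate for 55.45 is 29.5%.
Origin Peloria is the FTA partner but 55.45 is not on the preference list; base rate stands.
Duty = $676,297.44 × 29.5% = $199,507.74.
Line 4 (94.35, Galmark, 1,603 units, $7,582.19):
Code 94.35 is under a tariff-rate quota (threshold 826 units). In-quota: 826 units at 6.5%; over-quota: 777 units at 14.5%.
Pro-rata value split: in-quota = $7,582.19 × 826/1,603 = $3,906.98; over-quota = $7,582.19 − $3,906.98 = $3,675.21.
In-quota duty = $3,906.98 × 6.5% = $253.95. Over-quota duty = $3,675.21 × 14.5% = $532.91.
Line duty = $253.95 + $532.91 = $786.86.
Total = $3,504.49 + $0.00 + $199,507.74 + $786.86 = $203,799.09.

$203,799.09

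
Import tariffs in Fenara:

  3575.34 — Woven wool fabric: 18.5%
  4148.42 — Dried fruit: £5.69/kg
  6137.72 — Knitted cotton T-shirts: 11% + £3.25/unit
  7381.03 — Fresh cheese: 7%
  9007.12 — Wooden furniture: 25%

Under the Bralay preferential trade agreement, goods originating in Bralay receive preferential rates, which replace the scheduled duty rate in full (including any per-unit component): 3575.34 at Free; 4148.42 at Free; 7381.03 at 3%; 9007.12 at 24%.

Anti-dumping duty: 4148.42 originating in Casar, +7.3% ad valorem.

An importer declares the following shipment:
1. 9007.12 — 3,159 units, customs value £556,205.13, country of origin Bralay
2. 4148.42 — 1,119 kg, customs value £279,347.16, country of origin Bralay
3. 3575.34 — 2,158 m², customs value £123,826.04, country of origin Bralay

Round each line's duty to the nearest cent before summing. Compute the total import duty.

Line 1 (9007.12, Bralay, 3,159 units, £556,205.13):
Base rate for 9007.12 is 25%.
Origin Bralay qualifies under the Fenara–Bralay agreement and 9007.12 is covered: preferential rate 24% applies instead.
Duty = £556,205.13 × 24% = £133,489.23.
Line 2 (4148.42, Bralay, 1,119 kg, £279,347.16):
Base rate for 4148.42 is £5.69/kg.
Origin Bralay qualifies under the Fenara–Bralay agreement and 4148.42 is covered: preferential rate Free applies instead.
The additional-duty order on 4148.42 targets Casar, not Bralay; it does not apply.
Duty = £279,347.16 × 0% = £0.00.
Line 3 (3575.34, Bralay, 2,158 m², £123,826.04):
Base rate for 3575.34 is 18.5%.
Origin Bralay qualifies under the Fenara–Bralay agreement and 3575.34 is covered: preferential rate Free applies instead.
Duty = £123,826.04 × 0% = £0.00.
Total = £133,489.23 + £0.00 + £0.00 = £133,489.23.

£133,489.23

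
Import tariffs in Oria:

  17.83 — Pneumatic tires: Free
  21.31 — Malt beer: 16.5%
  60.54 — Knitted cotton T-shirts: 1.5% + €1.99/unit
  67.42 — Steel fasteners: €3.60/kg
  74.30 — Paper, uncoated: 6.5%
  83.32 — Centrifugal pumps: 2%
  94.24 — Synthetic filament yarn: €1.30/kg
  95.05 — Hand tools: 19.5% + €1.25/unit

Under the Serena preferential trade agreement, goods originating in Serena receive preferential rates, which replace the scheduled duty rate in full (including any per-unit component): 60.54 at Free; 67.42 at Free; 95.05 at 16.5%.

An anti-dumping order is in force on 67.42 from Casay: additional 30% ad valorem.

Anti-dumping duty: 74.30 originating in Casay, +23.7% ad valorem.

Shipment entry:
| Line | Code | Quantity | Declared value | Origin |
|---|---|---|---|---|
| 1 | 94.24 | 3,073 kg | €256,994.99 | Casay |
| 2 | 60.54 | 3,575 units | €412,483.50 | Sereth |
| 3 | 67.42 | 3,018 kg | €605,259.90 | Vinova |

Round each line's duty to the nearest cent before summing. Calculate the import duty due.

Line 1 (94.24, Casay, 3,073 kg, €256,994.99):
Base rate for 94.24 is €1.30/kg.
Duty = 3,073 × €1.30 = €3,994.90.
Line 2 (60.54, Sereth, 3,575 units, €412,483.50):
Base rate for 60.54 is 1.5% + €1.99/unit.
60.54 has an FTA preferential rate, but origin Sereth is not Serena; base rate stands.
Duty = €412,483.50 × 1.5% + 3,575 × €1.99 = €13,301.50.
Line 3 (67.42, Vinova, 3,018 kg, €605,259.90):
Base rate for 67.42 is €3.60/kg.
67.42 has an FTA preferential rate, but origin Vinova is not Serena; base rate stands.
The additional-duty order on 67.42 targets Casay, not Vinova; it does not apply.
Duty = 3,018 × €3.60 = €10,864.80.
Total = €3,994.90 + €13,301.50 + €10,864.80 = €28,161.20.

€28,161.20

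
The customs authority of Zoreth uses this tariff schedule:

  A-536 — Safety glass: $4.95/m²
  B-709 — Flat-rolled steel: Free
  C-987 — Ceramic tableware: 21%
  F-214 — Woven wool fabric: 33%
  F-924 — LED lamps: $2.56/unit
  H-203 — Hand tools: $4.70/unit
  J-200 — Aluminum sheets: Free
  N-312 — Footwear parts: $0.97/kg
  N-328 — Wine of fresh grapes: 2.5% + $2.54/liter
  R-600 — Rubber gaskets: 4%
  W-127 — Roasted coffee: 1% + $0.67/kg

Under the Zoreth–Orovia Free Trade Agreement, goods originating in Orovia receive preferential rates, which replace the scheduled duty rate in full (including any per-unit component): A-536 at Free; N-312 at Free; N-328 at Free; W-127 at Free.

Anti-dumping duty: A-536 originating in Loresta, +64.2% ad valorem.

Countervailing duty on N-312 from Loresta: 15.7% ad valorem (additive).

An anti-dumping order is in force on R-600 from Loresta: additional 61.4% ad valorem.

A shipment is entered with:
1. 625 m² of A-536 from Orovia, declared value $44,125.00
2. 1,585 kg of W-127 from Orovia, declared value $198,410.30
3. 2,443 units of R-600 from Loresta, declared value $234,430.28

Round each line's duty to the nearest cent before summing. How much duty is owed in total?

Line 1 (A-536, Orovia, 625 m², $44,125.00):
Base rate for A-536 is $4.95/m².
Origin Orovia qualifies under the Zoreth–Orovia agreement and A-536 is covered: preferential rate Free applies instead.
The additional-duty order on A-536 targets Loresta, not Orovia; it does not apply.
Duty = $44,125.00 × 0% = $0.00.
Line 2 (W-127, Orovia, 1,585 kg, $198,410.30):
Base rate for W-127 is 1% + $0.67/kg.
Origin Orovia qualifies under the Zoreth–Orovia agreement and W-127 is covered: preferential rate Free applies instead.
Duty = $198,410.30 × 0% = $0.00.
Line 3 (R-600, Loresta, 2,443 units, $234,430.28):
Base rate for R-600 is 4%.
Additional duty on R-600 from Loresta: +61.4%. Applied ad valorem rate: 4% + 61.4% = 65.4%.
Duty = $234,430.28 × 65.4% = $153,317.40.
Total = $0.00 + $0.00 + $153,317.40 = $153,317.40.

$153,317.40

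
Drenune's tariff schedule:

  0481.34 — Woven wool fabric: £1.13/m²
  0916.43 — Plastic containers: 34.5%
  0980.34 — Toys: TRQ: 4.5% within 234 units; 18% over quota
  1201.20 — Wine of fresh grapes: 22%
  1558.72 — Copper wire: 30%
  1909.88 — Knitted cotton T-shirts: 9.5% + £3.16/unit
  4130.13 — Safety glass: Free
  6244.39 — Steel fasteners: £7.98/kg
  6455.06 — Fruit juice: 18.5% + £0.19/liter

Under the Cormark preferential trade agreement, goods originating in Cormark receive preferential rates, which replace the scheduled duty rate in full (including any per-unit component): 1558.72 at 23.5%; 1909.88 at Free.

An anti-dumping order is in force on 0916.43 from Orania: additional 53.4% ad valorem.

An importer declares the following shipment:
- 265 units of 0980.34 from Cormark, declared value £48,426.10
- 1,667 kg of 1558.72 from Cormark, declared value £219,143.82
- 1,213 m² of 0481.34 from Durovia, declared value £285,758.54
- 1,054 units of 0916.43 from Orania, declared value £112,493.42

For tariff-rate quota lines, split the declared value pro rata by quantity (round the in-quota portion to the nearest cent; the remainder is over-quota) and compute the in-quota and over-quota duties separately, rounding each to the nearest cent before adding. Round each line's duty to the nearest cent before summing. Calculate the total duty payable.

Line 1 (0980.34, Cormark, 265 units, £48,426.10):
Code 0980.34 is under a tariff-rate quota (threshold 234 units). In-quota: 234 units at 4.5%; over-quota: 31 units at 18%.
Pro-rata value split: in-quota = £48,426.10 × 234/265 = £42,761.16; over-quota = £48,426.10 − £42,761.16 = £5,664.94.
In-quota duty = £42,761.16 × 4.5% = £1,924.25. Over-quota duty = £5,664.94 × 18% = £1,019.69.
Line duty = £1,924.25 + £1,019.69 = £2,943.94.
Line 2 (1558.72, Cormark, 1,667 kg, £219,143.82):
Base rate for 1558.72 is 30%.
Origin Cormark qualifies under the Drenune–Cormark agreement and 1558.72 is covered: preferential rate 23.5% applies instead.
Duty = £219,143.82 × 23.5% = £51,498.80.
Line 3 (0481.34, Durovia, 1,213 m², £285,758.54):
Base rate for 0481.34 is £1.13/m².
Duty = 1,213 × £1.13 = £1,370.69.
Line 4 (0916.43, Orania, 1,054 units, £112,493.42):
Base rate for 0916.43 is 34.5%.
Additional duty on 0916.43 from Orania: +53.4%. Applied ad valorem rate: 34.5% + 53.4% = 87.9%.
Duty = £112,493.42 × 87.9% = £98,881.72.
Total = £2,943.94 + £51,498.80 + £1,370.69 + £98,881.72 = £154,695.15.

£154,695.15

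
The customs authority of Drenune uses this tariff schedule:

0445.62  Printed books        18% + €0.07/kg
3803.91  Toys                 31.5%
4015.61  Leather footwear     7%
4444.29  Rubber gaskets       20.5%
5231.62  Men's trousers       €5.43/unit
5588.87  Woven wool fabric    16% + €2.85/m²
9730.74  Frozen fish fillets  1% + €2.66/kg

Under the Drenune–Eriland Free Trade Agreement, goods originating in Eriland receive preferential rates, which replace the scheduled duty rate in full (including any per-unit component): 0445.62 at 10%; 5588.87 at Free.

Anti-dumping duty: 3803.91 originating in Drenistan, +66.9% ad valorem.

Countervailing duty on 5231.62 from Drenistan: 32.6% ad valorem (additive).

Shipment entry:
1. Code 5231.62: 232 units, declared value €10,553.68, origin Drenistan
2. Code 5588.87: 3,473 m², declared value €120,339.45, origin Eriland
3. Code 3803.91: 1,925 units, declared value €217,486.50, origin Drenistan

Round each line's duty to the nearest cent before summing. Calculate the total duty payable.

Line 1 (5231.62, Drenistan, 232 units, €10,553.68):
Base rate for 5231.62 is €5.43/unit.
Additional duty on 5231.62 from Drenistan: +32.6% ad valorem. Applied ad valorem rate = 32.6%.
Duty = €10,553.68 × 32.6% + 232 × €5.43 = €4,700.26.
Line 2 (5588.87, Eriland, 3,473 m², €120,339.45):
Base rate for 5588.87 is 16% + €2.85/m².
Origin Eriland qualifies under the Drenune–Eriland agreement and 5588.87 is covered: preferential rate Free applies instead.
Duty = €120,339.45 × 0% = €0.00.
Line 3 (3803.91, Drenistan, 1,925 units, €217,486.50):
Base rate for 3803.91 is 31.5%.
Additional duty on 3803.91 from Drenistan: +66.9%. Applied ad valorem rate: 31.5% + 66.9% = 98.4%.
Duty = €217,486.50 × 98.4% = €214,006.72.
Total = €4,700.26 + €0.00 + €214,006.72 = €218,706.98.

€218,706.98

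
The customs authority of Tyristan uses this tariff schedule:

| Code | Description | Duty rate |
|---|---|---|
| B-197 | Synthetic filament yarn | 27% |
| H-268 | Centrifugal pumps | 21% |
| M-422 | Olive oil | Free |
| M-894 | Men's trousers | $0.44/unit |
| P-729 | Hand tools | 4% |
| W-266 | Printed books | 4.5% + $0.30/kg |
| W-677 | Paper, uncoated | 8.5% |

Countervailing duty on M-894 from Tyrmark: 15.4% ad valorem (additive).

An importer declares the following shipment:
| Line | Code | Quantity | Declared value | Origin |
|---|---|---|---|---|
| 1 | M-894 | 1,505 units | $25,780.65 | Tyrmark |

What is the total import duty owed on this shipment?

$4,632.42

Line 1 (M-894, Tyrmark, 1,505 units, $25,780.65):
Base rate for M-894 is $0.44/unit.
Additional duty on M-894 from Tyrmark: +15.4% ad valorem. Applied ad valorem rate = 15.4%.
Duty = $25,780.65 × 15.4% + 1,505 × $0.44 = $4,632.42.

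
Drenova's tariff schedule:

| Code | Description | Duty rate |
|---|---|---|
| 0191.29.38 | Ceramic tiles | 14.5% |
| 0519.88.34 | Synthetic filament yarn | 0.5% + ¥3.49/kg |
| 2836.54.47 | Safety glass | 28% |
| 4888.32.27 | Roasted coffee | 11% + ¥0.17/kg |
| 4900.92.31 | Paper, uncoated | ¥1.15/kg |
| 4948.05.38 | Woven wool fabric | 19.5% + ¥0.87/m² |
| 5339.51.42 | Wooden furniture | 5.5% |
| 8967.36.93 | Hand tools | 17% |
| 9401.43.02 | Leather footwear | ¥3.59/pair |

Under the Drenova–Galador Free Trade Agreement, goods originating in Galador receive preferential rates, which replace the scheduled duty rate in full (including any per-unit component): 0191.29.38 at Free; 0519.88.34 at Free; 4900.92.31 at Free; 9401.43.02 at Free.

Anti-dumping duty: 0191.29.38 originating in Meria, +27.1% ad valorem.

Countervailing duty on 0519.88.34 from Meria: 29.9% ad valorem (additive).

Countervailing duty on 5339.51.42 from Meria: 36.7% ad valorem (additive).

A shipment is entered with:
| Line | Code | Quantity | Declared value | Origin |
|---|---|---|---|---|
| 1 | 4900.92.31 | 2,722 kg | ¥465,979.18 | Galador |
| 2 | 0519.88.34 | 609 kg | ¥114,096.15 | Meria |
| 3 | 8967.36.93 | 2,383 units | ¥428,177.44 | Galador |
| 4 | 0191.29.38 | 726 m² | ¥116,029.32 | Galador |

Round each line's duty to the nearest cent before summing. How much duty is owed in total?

Line 1 (4900.92.31, Galador, 2,722 kg, ¥465,979.18):
Base rate for 4900.92.31 is ¥1.15/kg.
Origin Galador qualifies under the Drenova–Galador agreement and 4900.92.31 is covered: preferential rate Free applies instead.
Duty = ¥465,979.18 × 0% = ¥0.00.
Line 2 (0519.88.34, Meria, 609 kg, ¥114,096.15):
Base rate for 0519.88.34 is 0.5% + ¥3.49/kg.
0519.88.34 has an FTA preferential rate, but origin Meria is not Galador; base rate stands.
Additional duty on 0519.88.34 from Meria: +29.9%. Applied ad valorem rate: 0.5% + 29.9% = 30.4%.
Duty = ¥114,096.15 × 30.4% + 609 × ¥3.49 = ¥36,810.64.
Line 3 (8967.36.93, Galador, 2,383 units, ¥428,177.44):
Base rate for 8967.36.93 is 17%.
Origin Galador is the FTA partner but 8967.36.93 is not on the preference list; base rate stands.
Duty = ¥428,177.44 × 17% = ¥72,790.16.
Line 4 (0191.29.38, Galador, 726 m², ¥116,029.32):
Base rate for 0191.29.38 is 14.5%.
Origin Galador qualifies under the Drenova–Galador agreement and 0191.29.38 is covered: preferential rate Free applies instead.
The additional-duty order on 0191.29.38 targets Meria, not Galador; it does not apply.
Duty = ¥116,029.32 × 0% = ¥0.00.
Total = ¥0.00 + ¥36,810.64 + ¥72,790.16 + ¥0.00 = ¥109,600.80.

¥109,600.80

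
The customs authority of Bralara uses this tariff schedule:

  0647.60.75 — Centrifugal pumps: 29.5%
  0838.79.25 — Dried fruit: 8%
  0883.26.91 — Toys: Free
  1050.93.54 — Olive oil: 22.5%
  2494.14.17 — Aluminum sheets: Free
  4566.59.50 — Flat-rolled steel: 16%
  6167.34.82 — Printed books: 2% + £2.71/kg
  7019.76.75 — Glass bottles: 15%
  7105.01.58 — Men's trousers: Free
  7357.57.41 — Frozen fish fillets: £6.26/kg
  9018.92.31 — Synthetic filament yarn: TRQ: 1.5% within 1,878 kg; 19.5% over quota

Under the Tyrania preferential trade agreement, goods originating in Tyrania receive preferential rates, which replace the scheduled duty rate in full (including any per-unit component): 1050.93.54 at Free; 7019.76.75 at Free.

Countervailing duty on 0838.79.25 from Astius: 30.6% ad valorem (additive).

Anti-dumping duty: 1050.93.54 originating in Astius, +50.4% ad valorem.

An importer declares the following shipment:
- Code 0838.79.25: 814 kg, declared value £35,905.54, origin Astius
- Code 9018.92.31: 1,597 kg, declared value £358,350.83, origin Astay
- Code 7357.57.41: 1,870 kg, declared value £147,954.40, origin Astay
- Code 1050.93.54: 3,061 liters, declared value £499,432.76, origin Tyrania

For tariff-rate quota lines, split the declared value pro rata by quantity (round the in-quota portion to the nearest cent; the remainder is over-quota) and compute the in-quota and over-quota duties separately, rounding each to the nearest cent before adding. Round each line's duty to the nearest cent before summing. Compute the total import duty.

£30,941.00

Line 1 (0838.79.25, Astius, 814 kg, £35,905.54):
Base rate for 0838.79.25 is 8%.
Additional duty on 0838.79.25 from Astius: +30.6%. Applied ad valorem rate: 8% + 30.6% = 38.6%.
Duty = £35,905.54 × 38.6% = £13,859.54.
Line 2 (9018.92.31, Astay, 1,597 kg, £358,350.83):
Code 9018.92.31 is under a tariff-rate quota (threshold 1,878 kg). Quantity 1,597 kg is within the quota, so the in-quota rate 1.5% applies to the full value.
Duty = £358,350.83 × 1.5% = £5,375.26.
Line 3 (7357.57.41, Astay, 1,870 kg, £147,954.40):
Base rate for 7357.57.41 is £6.26/kg.
Duty = 1,870 × £6.26 = £11,706.20.
Line 4 (1050.93.54, Tyrania, 3,061 liters, £499,432.76):
Base rate for 1050.93.54 is 22.5%.
Origin Tyrania qualifies under the Bralara–Tyrania agreement and 1050.93.54 is covered: preferential rate Free applies instead.
The additional-duty order on 1050.93.54 targets Astius, not Tyrania; it does not apply.
Duty = £499,432.76 × 0% = £0.00.
Total = £13,859.54 + £5,375.26 + £11,706.20 + £0.00 = £30,941.00.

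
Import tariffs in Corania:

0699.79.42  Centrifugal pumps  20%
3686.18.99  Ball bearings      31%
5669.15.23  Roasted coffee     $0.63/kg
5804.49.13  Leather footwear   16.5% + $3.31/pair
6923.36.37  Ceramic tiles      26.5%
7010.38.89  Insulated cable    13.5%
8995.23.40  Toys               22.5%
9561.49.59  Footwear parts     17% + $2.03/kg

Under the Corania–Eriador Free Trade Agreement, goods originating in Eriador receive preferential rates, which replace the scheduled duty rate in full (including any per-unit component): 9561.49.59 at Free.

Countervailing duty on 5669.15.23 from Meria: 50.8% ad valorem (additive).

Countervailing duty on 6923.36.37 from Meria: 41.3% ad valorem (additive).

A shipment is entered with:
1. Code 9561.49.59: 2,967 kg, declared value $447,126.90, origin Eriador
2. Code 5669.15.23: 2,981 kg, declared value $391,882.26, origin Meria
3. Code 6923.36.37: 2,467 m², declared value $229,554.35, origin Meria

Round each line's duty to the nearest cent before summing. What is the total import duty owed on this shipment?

$356,592.07

Line 1 (9561.49.59, Eriador, 2,967 kg, $447,126.90):
Base rate for 9561.49.59 is 17% + $2.03/kg.
Origin Eriador qualifies under the Corania–Eriador agreement and 9561.49.59 is covered: preferential rate Free applies instead.
Duty = $447,126.90 × 0% = $0.00.
Line 2 (5669.15.23, Meria, 2,981 kg, $391,882.26):
Base rate for 5669.15.23 is $0.63/kg.
Additional duty on 5669.15.23 from Meria: +50.8% ad valorem. Applied ad valorem rate = 50.8%.
Duty = $391,882.26 × 50.8% + 2,981 × $0.63 = $200,954.22.
Line 3 (6923.36.37, Meria, 2,467 m², $229,554.35):
Base rate for 6923.36.37 is 26.5%.
Additional duty on 6923.36.37 from Meria: +41.3%. Applied ad valorem rate: 26.5% + 41.3% = 67.8%.
Duty = $229,554.35 × 67.8% = $155,637.85.
Total = $0.00 + $200,954.22 + $155,637.85 = $356,592.07.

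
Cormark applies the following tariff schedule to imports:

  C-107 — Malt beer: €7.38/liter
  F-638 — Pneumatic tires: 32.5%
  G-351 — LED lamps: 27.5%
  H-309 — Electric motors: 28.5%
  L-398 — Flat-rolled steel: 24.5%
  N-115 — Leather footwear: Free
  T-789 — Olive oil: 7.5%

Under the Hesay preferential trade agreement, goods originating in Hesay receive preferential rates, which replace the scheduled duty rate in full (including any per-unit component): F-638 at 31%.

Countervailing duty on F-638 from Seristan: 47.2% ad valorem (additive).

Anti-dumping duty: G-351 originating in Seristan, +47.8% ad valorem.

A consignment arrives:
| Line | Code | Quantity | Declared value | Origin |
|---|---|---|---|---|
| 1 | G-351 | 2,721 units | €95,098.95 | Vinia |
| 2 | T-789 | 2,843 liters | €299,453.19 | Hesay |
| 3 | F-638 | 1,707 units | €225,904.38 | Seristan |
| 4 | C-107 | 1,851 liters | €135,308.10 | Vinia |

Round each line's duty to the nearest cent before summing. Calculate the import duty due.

€242,317.37

Line 1 (G-351, Vinia, 2,721 units, €95,098.95):
Base rate for G-351 is 27.5%.
The additional-duty order on G-351 targets Seristan, not Vinia; it does not apply.
Duty = €95,098.95 × 27.5% = €26,152.21.
Line 2 (T-789, Hesay, 2,843 liters, €299,453.19):
Base rate for T-789 is 7.5%.
Origin Hesay is the FTA partner but T-789 is not on the preference list; base rate stands.
Duty = €299,453.19 × 7.5% = €22,458.99.
Line 3 (F-638, Seristan, 1,707 units, €225,904.38):
Base rate for F-638 is 32.5%.
F-638 has an FTA preferential rate, but origin Seristan is not Hesay; base rate stands.
Additional duty on F-638 from Seristan: +47.2%. Applied ad valorem rate: 32.5% + 47.2% = 79.7%.
Duty = €225,904.38 × 79.7% = €180,045.79.
Line 4 (C-107, Vinia, 1,851 liters, €135,308.10):
Base rate for C-107 is €7.38/liter.
Duty = 1,851 × €7.38 = €13,660.38.
Total = €26,152.21 + €22,458.99 + €180,045.79 + €13,660.38 = €242,317.37.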